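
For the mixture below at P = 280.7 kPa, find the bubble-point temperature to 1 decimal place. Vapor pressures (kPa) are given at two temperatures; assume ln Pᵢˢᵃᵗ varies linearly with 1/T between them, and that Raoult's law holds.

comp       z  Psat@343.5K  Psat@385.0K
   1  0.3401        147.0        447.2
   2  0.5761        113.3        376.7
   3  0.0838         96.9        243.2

Bubble-point temperature: ΣzᵢPᵢˢᵃᵗ(T) = P. Interpolate ln Pᵢˢᵃᵗ = aᵢ + bᵢ/T.
  T = 343.5 K: ΣzᵢPᵢˢᵃᵗ = 123.39 kPa
  T = 385.0 K: ΣzᵢPᵢˢᵃᵗ = 389.49 kPa
  T = 364.2 K: ΣzᵢPᵢˢᵃᵗ = 226.06 kPa
  T = 374.6 K: ΣzᵢPᵢˢᵃᵗ = 298.94 kPa
  T = 369.4 K: ΣzᵢPᵢˢᵃᵗ = 260.46 kPa
  T = 372.0 K: ΣzᵢPᵢˢᵃᵗ = 279.17 kPa
Interpolating between 372.0 K and 374.6 K gives T ≈ 372.2 K.

T = 372.2 K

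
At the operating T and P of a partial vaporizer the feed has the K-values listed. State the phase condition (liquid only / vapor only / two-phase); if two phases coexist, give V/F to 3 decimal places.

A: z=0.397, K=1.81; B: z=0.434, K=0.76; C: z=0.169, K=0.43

two-phase, V/F = 0.411

ΣzᵢKᵢ = 1.121; Σzᵢ/Kᵢ = 1.183.
Both exceed 1, so a two-phase solution exists.
Iterate (Newton) starting at ψ = 0.5:
  ψ = 0.500: g = -0.0242, g' = -0.272 → ψ = 0.411
Converged at ψ = 0.411.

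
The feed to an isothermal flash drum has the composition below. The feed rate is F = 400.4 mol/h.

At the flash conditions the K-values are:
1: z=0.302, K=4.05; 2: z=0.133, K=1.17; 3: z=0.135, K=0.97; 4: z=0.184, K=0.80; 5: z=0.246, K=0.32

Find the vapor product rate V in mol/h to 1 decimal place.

V = 250.4 mol/h

Material balance + equilibrium reduce to Σ zᵢ(Kᵢ−1)/(1+ψ(Kᵢ−1)) = 0.
Check two-phase: ΣzᵢKᵢ = 1.736 > 1 and Σzᵢ/Kᵢ = 1.326 > 1, so g(0) = 0.736 > 0 and g(1) = -0.326 < 0.
Newton iteration, ψ⁰ = 0.32:
  ψ = 0.320: g = 0.2304, g' = -0.917 → ψ = 0.571
  ψ = 0.571: g = 0.0374, g' = -0.690 → ψ = 0.625
Converged at ψ = 0.625.
Then V = ψ·F = 0.6254·400.4 = 250.4 mol/h and L = F − V = 150.0 mol/h.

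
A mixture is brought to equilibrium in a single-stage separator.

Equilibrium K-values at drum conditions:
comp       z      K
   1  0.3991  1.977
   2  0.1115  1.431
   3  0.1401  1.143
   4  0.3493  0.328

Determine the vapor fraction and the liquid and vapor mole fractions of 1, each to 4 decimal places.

Let ψ = V/F and solve Σ zᵢ(Kᵢ−1)/(1+ψ(Kᵢ−1)) = 0.
g(0) = ΣzᵢKᵢ − 1 = 0.2233 and g(1) = 1 − Σzᵢ/Kᵢ = -0.4673, so a root lies in (0, 1).
Newton iteration, ψ⁰ = 0.5:
  ψ = 0.5000: g = -0.03332, g' = -0.5462 → ψ = 0.4390
  ψ = 0.4390: g = -0.00081, g' = -0.5211 → ψ = 0.4374
Converged at ψ = 0.4374.
Compositions from xᵢ = zᵢ/(1+ψ(Kᵢ−1)), yᵢ = Kᵢxᵢ:
  1: x = 0.2796, y = 0.5528
  2: x = 0.0938, y = 0.1342
  3: x = 0.1319, y = 0.1507
  4: x = 0.4947, y = 0.1623

ψ = 0.4374, x_1 = 0.2796, y_1 = 0.5528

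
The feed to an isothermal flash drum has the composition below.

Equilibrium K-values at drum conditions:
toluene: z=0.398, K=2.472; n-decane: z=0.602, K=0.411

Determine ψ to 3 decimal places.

ψ = 0.267

Iterate (Newton) starting at ψ = 0.63:
  ψ = 0.630: g = -0.2598, g' = -0.760 → ψ = 0.288
  ψ = 0.288: g = -0.0157, g' = -0.728 → ψ = 0.267
Converged at ψ = 0.267.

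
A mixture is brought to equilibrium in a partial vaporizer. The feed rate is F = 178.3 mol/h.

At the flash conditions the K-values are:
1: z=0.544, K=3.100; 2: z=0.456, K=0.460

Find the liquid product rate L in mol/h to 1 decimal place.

Material balance + equilibrium reduce to Σ zᵢ(Kᵢ−1)/(1+ψ(Kᵢ−1)) = 0.
Feasibility: ΣzᵢKᵢ = 1.896, Σzᵢ/Kᵢ = 1.167 — both > 1, two phases present.
Binary case is linear: z₁(K₁−1)(1+ψ(K₂−1)) + z₂(K₂−1)(1+ψ(K₁−1)) = 0
⇒ ψ = [z₁(K₁−1)+z₂(K₂−1)] / [−(K₁−1)(K₂−1)] = 0.8962/1.1340 = 0.790
Then V = ψ·F = 0.7903·178.3 = 140.9 mol/h and L = F − V = 37.4 mol/h.

L = 37.4 mol/h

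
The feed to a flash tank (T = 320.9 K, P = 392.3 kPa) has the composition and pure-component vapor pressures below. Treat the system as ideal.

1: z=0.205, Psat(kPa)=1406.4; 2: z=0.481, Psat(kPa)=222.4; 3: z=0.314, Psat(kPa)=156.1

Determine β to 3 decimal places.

β = 0.102

Raoult's law: Kᵢ = Pᵢˢᵃᵗ/P = Pᵢˢᵃᵗ/392.3.
  K_1 = 1406.4/392.3 = 3.58501, K_2 = 222.4/392.3 = 0.56691, K_3 = 156.1/392.3 = 0.39791
Rachford–Rice: g(β) = Σ zᵢ(Kᵢ−1)/(1+β(Kᵢ−1)) = 0.
Check two-phase: ΣzᵢKᵢ = 1.133 > 1 and Σzᵢ/Kᵢ = 1.695 > 1, so g(0) = 0.133 > 0 and g(1) = -0.695 < 0.
Newton iteration, β⁰ = 0.5:
  β = 0.500: g = -0.3052, g' = -0.641 → β = 0.024
  β = 0.024: g = 0.0973, g' = -1.426 → β = 0.092
  β = 0.092: g = 0.0113, g' = -1.120 → β = 0.102
Converged at β = 0.102.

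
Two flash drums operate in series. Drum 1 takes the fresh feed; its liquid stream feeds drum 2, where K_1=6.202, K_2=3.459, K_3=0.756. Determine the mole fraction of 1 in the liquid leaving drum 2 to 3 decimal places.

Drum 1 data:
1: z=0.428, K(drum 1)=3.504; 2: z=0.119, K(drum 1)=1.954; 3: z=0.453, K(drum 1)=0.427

Drum 1:
Iterate (Newton) starting at ψ₁ = 0.56:
  ψ₁ = 0.560: g = 0.1379, g' = -0.834 → ψ₁ = 0.725
  ψ₁ = 0.725: g = 0.0034, g' = -0.812 → ψ₁ = 0.730
Converged at ψ₁ = 0.730.
Drum-1 compositions:
  1: x = 0.151, y = 0.531
  2: x = 0.070, y = 0.137
  3: x = 0.778, y = 0.332
Drum-2 feed = drum-1 liquid: z₂ = (0.1514, 0.0702, 0.7784).
Drum 2:
Let ψ₂ = V/F and solve Σ zᵢ(Kᵢ−1)/(1+ψ₂(Kᵢ−1)) = 0.
g(0) = ΣzᵢKᵢ − 1 = 0.770 and g(1) = 1 − Σzᵢ/Kᵢ = -0.074, so a root lies in (0, 1).
Newton–Raphson from ψ₂ = 0.5:
  ψ₂ = 0.500: g = 0.0798, g' = -0.461 → ψ₂ = 0.673
  ψ₂ = 0.673: g = 0.0128, g' = -0.329 → ψ₂ = 0.712
  ψ₂ = 0.712: g = 0.0004, g' = -0.309 → ψ₂ = 0.713
Converged at ψ₂ = 0.713.
  1: x = 0.032, y = 0.199
  2: x = 0.025, y = 0.088
  3: x = 0.942, y = 0.712

x_1 (drum 2) = 0.032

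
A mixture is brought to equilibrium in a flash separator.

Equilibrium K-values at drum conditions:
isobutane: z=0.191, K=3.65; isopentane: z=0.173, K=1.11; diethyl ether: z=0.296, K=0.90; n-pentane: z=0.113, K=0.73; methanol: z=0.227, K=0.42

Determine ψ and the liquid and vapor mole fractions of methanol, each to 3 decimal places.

Material balance + equilibrium reduce to Σ zᵢ(Kᵢ−1)/(1+ψ(Kᵢ−1)) = 0.
Check two-phase: ΣzᵢKᵢ = 1.333 > 1 and Σzᵢ/Kᵢ = 1.232 > 1, so g(0) = 0.333 > 0 and g(1) = -0.232 < 0.
Newton iteration, ψ⁰ = 0.44:
  ψ = 0.440: g = 0.0095, g' = -0.439 → ψ = 0.462
Converged at ψ = 0.462.
Compositions from xᵢ = zᵢ/(1+ψ(Kᵢ−1)), yᵢ = Kᵢxᵢ:
  isobutane: x = 0.086, y = 0.313
  isopentane: x = 0.165, y = 0.183
  diethyl ether: x = 0.310, y = 0.279
  n-pentane: x = 0.129, y = 0.094
  methanol: x = 0.310, y = 0.130

ψ = 0.462, x_methanol = 0.310, y_methanol = 0.130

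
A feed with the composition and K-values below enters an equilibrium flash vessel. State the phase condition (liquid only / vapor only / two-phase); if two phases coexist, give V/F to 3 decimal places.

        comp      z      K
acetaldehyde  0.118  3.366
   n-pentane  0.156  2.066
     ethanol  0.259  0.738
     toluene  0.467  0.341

two-phase, V/F = 0.073

ΣzᵢKᵢ = 1.070; Σzᵢ/Kᵢ = 1.831.
Both exceed 1, so a two-phase solution exists.
Iterate (Newton) starting at ψ = 0.39:
  ψ = 0.390: g = -0.2271, g' = -0.657 → ψ = 0.044
  ψ = 0.044: g = 0.0261, g' = -0.937 → ψ = 0.072
  ψ = 0.072: g = 0.0009, g' = -0.877 → ψ = 0.073
Converged at ψ = 0.073.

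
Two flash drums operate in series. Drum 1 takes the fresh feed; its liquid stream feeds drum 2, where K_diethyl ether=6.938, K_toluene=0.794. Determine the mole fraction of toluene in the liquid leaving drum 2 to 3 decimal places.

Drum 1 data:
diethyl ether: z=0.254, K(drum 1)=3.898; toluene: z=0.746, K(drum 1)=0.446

x_toluene (drum 2) = 0.966

Drum 1:
Let ψ₁ = V/F and solve Σ zᵢ(Kᵢ−1)/(1+ψ₁(Kᵢ−1)) = 0.
Check two-phase: ΣzᵢKᵢ = 1.323 > 1 and Σzᵢ/Kᵢ = 1.738 > 1, so g(0) = 0.323 > 0 and g(1) = -0.738 < 0.
Newton–Raphson from ψ₁ = 0.5:
  ψ₁ = 0.500: g = -0.2711, g' = -0.794 → ψ₁ = 0.158
  ψ₁ = 0.158: g = 0.0514, g' = -1.277 → ψ₁ = 0.199
  ψ₁ = 0.199: g = 0.0027, g' = -1.148 → ψ₁ = 0.201
Converged at ψ₁ = 0.201.
Drum-1 compositions:
  diethyl ether: x = 0.160, y = 0.626
  toluene: x = 0.840, y = 0.374
Drum-2 feed = drum-1 liquid: z₂ = (0.1605, 0.8395).
Drum 2:
Rachford–Rice: g(ψ₂) = Σ zᵢ(Kᵢ−1)/(1+ψ₂(Kᵢ−1)) = 0.
g(0) = ΣzᵢKᵢ − 1 = 0.780 and g(1) = 1 − Σzᵢ/Kᵢ = -0.080, so a root lies in (0, 1).
Newton iteration, ψ₂⁰ = 0.5:
  ψ₂ = 0.500: g = 0.0473, g' = -0.403 → ψ₂ = 0.617
  ψ₂ = 0.617: g = 0.0061, g' = -0.307 → ψ₂ = 0.637
  ψ₂ = 0.637: g = 0.0001, g' = -0.294 → ψ₂ = 0.638
Converged at ψ₂ = 0.638.
  diethyl ether: x = 0.034, y = 0.233
  toluene: x = 0.966, y = 0.767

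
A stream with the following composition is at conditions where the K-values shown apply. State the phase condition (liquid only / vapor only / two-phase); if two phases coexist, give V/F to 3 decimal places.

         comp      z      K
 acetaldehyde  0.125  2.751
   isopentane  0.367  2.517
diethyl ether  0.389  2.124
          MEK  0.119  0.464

ΣzᵢKᵢ = 2.149; Σzᵢ/Kᵢ = 0.631.
Since Σzᵢ/Kᵢ < 1 the mixture is above its dew point — single vapor phase.

vapor only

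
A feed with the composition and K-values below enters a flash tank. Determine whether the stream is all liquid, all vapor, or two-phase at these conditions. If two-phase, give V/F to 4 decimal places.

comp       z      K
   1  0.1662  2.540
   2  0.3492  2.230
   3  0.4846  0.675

all vapor

ΣzᵢKᵢ = 1.5280; Σzᵢ/Kᵢ = 0.9400.
Since Σzᵢ/Kᵢ < 1 the mixture is above its dew point — single vapor phase.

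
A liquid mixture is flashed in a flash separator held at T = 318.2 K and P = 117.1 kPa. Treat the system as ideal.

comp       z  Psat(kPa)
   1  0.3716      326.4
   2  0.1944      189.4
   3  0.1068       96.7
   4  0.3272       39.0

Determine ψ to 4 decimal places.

Raoult's law: Kᵢ = Pᵢˢᵃᵗ/P = Pᵢˢᵃᵗ/117.1.
  K_1 = 326.4/117.1 = 2.787361, K_2 = 189.4/117.1 = 1.617421, K_3 = 96.7/117.1 = 0.825790, K_4 = 39.0/117.1 = 0.333049
Let ψ = V/F and solve Σ zᵢ(Kᵢ−1)/(1+ψ(Kᵢ−1)) = 0.
Check two-phase: ΣzᵢKᵢ = 1.5474 > 1 and Σzᵢ/Kᵢ = 1.3653 > 1, so g(0) = 0.5474 > 0 and g(1) = -0.3653 < 0.
Iterate (Newton) starting at ψ = 0.36:
  ψ = 0.3600: g = 0.19531, g' = -0.7449 → ψ = 0.6222
  ψ = 0.6222: g = 0.00729, g' = -0.7341 → ψ = 0.6321
Converged at ψ = 0.6321.

ψ = 0.6321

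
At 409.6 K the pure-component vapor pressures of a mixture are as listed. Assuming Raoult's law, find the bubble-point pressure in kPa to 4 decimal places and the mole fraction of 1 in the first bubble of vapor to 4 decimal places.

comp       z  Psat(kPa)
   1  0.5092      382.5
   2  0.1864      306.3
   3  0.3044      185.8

Pbub = 308.4208 kPa, y_1 = 0.6315

At the bubble point ψ → 0, so ΣzᵢKᵢ = 1 with Kᵢ = Pᵢˢᵃᵗ/P ⇒ P = ΣzᵢPᵢˢᵃᵗ.
P = 0.5092·382.5 + 0.1864·306.3 + 0.3044·185.8 = 308.4208 kPa
yᵢ = zᵢPᵢˢᵃᵗ/P ⇒ y_1 = 0.5092·382.5/308.4208 = 0.6315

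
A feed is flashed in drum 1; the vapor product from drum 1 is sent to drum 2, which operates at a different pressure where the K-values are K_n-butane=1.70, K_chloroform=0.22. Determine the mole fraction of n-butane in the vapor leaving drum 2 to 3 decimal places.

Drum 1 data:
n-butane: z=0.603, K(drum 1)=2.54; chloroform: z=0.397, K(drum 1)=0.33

Drum 1:
Let ψ₁ = V/F and solve Σ zᵢ(Kᵢ−1)/(1+ψ₁(Kᵢ−1)) = 0.
Feasibility: ΣzᵢKᵢ = 1.663, Σzᵢ/Kᵢ = 1.440 — both > 1, two phases present.
Iterate (Newton) starting at ψ₁ = 0.5:
  ψ₁ = 0.500: g = 0.1247, g' = -0.859 → ψ₁ = 0.645
  ψ₁ = 0.645: g = -0.0026, g' = -0.913 → ψ₁ = 0.642
Converged at ψ₁ = 0.642.
Drum-1 compositions:
  n-butane: x = 0.303, y = 0.770
  chloroform: x = 0.697, y = 0.230
Drum-2 feed = drum-1 vapor: z₂ = (0.7700, 0.2300).
Drum 2:
Binary case is linear: z₁(K₁−1)(1+ψ₂(K₂−1)) + z₂(K₂−1)(1+ψ₂(K₁−1)) = 0
⇒ ψ₂ = [z₁(K₁−1)+z₂(K₂−1)] / [−(K₁−1)(K₂−1)] = 0.3597/0.5460 = 0.659
  n-butane: x = 0.527, y = 0.896
  chloroform: x = 0.473, y = 0.104

y_n-butane (drum 2) = 0.896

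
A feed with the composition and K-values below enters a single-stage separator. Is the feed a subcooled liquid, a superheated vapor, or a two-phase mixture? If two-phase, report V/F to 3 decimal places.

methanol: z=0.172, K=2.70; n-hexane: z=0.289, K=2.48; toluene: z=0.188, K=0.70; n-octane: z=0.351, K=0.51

ΣzᵢKᵢ = 1.492; Σzᵢ/Kᵢ = 1.137.
Both exceed 1, so a two-phase solution exists.
Material balance + equilibrium reduce to Σ zᵢ(Kᵢ−1)/(1+ψ(Kᵢ−1)) = 0.
Newton–Raphson from ψ = 0.67:
  ψ = 0.670: g = 0.0248, g' = -0.482 → ψ = 0.722
Converged at ψ = 0.722.

two-phase, V/F = 0.722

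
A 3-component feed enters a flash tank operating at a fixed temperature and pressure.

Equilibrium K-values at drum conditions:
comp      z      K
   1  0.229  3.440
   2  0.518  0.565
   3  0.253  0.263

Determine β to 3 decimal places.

Rachford–Rice: g(β) = Σ zᵢ(Kᵢ−1)/(1+β(Kᵢ−1)) = 0.
Check two-phase: ΣzᵢKᵢ = 1.147 > 1 and Σzᵢ/Kᵢ = 1.945 > 1, so g(0) = 0.147 > 0 and g(1) = -0.945 < 0.
Newton iteration, β⁰ = 0.59:
  β = 0.590: g = -0.4040, g' = -0.837 → β = 0.107
  β = 0.107: g = 0.0042, g' = -1.127 → β = 0.111
Converged at β = 0.111.

β = 0.111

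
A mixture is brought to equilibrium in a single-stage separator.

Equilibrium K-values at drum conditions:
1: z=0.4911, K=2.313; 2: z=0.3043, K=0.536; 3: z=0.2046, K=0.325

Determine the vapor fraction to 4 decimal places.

Let ψ = V/F and solve Σ zᵢ(Kᵢ−1)/(1+ψ(Kᵢ−1)) = 0.
g(0) = ΣzᵢKᵢ − 1 = 0.3655 and g(1) = 1 − Σzᵢ/Kᵢ = -0.4096, so a root lies in (0, 1).
Newton iteration, ψ⁰ = 0.51:
  ψ = 0.5100: g = -0.00937, g' = -0.6329 → ψ = 0.4952
Converged at ψ = 0.4952.

ψ = 0.4952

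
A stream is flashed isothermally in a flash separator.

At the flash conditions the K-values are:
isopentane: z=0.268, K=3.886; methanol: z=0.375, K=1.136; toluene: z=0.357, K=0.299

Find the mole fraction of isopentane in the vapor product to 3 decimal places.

y_isopentane = 0.440

Rachford–Rice: g(ψ) = Σ zᵢ(Kᵢ−1)/(1+ψ(Kᵢ−1)) = 0.
g(0) = ΣzᵢKᵢ − 1 = 0.574 and g(1) = 1 − Σzᵢ/Kᵢ = -0.593, so a root lies in (0, 1).
Iterate (Newton) starting at ψ = 0.5:
  ψ = 0.500: g = -0.0210, g' = -0.796 → ψ = 0.474
Converged at ψ = 0.474.
Compositions from xᵢ = zᵢ/(1+ψ(Kᵢ−1)), yᵢ = Kᵢxᵢ:
  isopentane: x = 0.113, y = 0.440
  methanol: x = 0.352, y = 0.400
  toluene: x = 0.534, y = 0.160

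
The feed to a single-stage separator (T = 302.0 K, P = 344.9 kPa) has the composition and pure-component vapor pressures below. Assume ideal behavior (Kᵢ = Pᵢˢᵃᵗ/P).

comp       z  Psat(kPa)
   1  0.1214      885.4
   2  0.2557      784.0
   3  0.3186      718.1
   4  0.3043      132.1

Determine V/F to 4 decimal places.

Raoult's law: Kᵢ = Pᵢˢᵃᵗ/P = Pᵢˢᵃᵗ/344.9.
  K_1 = 885.4/344.9 = 2.567121, K_2 = 784.0/344.9 = 2.273123, K_3 = 718.1/344.9 = 2.082053, K_4 = 132.1/344.9 = 0.383010
Newton–Raphson from V/F = 0.5:
  V/F = 0.5000: g = 0.25778, g' = -0.6478 → V/F = 0.8979
  V/F = 0.8979: g = -0.01520, g' = -0.8201 → V/F = 0.8794
  V/F = 0.8794: g = -0.00022, g' = -0.7966 → V/F = 0.8791
Converged at V/F = 0.8791.

V/F = 0.8791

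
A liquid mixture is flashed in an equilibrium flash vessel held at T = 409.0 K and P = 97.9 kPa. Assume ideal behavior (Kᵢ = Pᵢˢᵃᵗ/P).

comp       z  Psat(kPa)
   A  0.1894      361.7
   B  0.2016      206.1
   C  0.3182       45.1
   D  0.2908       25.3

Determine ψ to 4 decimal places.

ψ = 0.2665

Raoult's law: Kᵢ = Pᵢˢᵃᵗ/P = Pᵢˢᵃᵗ/97.9.
  K_A = 361.7/97.9 = 3.694586, K_B = 206.1/97.9 = 2.105209, K_C = 45.1/97.9 = 0.460674, K_D = 25.3/97.9 = 0.258427
Rachford–Rice: g(ψ) = Σ zᵢ(Kᵢ−1)/(1+ψ(Kᵢ−1)) = 0.
g(0) = ΣzᵢKᵢ − 1 = 0.3459 and g(1) = 1 − Σzᵢ/Kᵢ = -0.9630, so a root lies in (0, 1).
Iterate (Newton) starting at ψ = 0.49:
  ψ = 0.4900: g = -0.20751, g' = -0.9246 → ψ = 0.2656
  ψ = 0.2656: g = 0.00089, g' = -0.9885 → ψ = 0.2665
Converged at ψ = 0.2665.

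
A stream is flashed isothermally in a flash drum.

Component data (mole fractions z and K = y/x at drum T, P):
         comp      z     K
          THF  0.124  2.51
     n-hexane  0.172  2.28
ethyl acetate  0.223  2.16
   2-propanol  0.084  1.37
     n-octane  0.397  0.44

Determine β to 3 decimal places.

Let β = V/F and solve Σ zᵢ(Kᵢ−1)/(1+β(Kᵢ−1)) = 0.
g(0) = ΣzᵢKᵢ − 1 = 0.475 and g(1) = 1 − Σzᵢ/Kᵢ = -0.192, so a root lies in (0, 1).
Newton iteration, β⁰ = 0.36:
  β = 0.360: g = 0.2035, g' = -0.604 → β = 0.697
  β = 0.697: g = 0.0109, g' = -0.580 → β = 0.715
Converged at β = 0.715.

β = 0.715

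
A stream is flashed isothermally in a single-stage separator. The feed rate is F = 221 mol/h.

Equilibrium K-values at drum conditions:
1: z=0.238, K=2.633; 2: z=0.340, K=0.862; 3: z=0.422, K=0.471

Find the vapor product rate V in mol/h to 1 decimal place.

Rachford–Rice: g(ψ) = Σ zᵢ(Kᵢ−1)/(1+ψ(Kᵢ−1)) = 0.
Check two-phase: ΣzᵢKᵢ = 1.118 > 1 and Σzᵢ/Kᵢ = 1.381 > 1, so g(0) = 0.118 > 0 and g(1) = -0.381 < 0.
Iterate (Newton) starting at ψ = 0.64:
  ψ = 0.640: g = -0.1989, g' = -0.429 → ψ = 0.177
  ψ = 0.177: g = 0.0072, g' = -0.533 → ψ = 0.190
Converged at ψ = 0.190.
Then V = ψ·F = 0.1905·221 = 42.1 mol/h and L = F − V = 178.9 mol/h.

V = 42.1 mol/h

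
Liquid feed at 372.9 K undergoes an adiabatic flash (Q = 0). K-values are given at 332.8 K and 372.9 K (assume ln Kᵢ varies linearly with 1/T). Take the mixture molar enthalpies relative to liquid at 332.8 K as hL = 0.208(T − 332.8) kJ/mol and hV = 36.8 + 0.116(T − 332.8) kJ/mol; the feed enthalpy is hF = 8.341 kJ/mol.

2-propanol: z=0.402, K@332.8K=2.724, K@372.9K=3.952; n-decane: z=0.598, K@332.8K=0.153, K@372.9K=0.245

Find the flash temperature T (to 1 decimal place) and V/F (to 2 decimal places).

T = 341.4 K, V/F = 0.18

Adiabatic flash: solve Rachford–Rice at each trial T, then check hF = ψ·hV(T) + (1−ψ)·hL(T).
  T = 332.8 K: K = (2.724, 0.153), RR gives ψ = 0.128, H_out = 4.701 kJ/mol
  T = 372.9 K: K = (3.952, 0.245), RR gives ψ = 0.330, H_out = 19.263 kJ/mol
  T = 352.9 K: K = (3.317, 0.196), RR gives ψ = 0.242, H_out = 12.645 kJ/mol
  T = 342.9 K: K = (3.016, 0.174), RR gives ψ = 0.190, H_out = 8.921 kJ/mol
  T = 337.9 K: K = (2.870, 0.163), RR gives ψ = 0.161, H_out = 6.902 kJ/mol
  T = 340.4 K: K = (2.943, 0.169), RR gives ψ = 0.176, H_out = 7.927 kJ/mol
  T = 341.6 K: K = (2.978, 0.171), RR gives ψ = 0.183, H_out = 8.408 kJ/mol
Linear interpolation between T = 340.4 (H_out = 7.927) and T = 341.6 (H_out = 8.408) on hF = 8.341 gives T ≈ 341.4 K, at which ψ = 0.18.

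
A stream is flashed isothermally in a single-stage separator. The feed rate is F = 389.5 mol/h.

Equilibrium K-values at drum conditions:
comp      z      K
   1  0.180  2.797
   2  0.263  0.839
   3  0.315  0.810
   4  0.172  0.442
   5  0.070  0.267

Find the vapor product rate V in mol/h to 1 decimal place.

V = 48.7 mol/h

Material balance + equilibrium reduce to Σ zᵢ(Kᵢ−1)/(1+ψ(Kᵢ−1)) = 0.
Check two-phase: ΣzᵢKᵢ = 1.074 > 1 and Σzᵢ/Kᵢ = 1.418 > 1, so g(0) = 0.074 > 0 and g(1) = -0.418 < 0.
Newton iteration, ψ⁰ = 0.5:
  ψ = 0.500: g = -0.1559, g' = -0.380 → ψ = 0.090
  ψ = 0.090: g = 0.0188, g' = -0.552 → ψ = 0.124
  ψ = 0.124: g = 0.0006, g' = -0.515 → ψ = 0.125
Converged at ψ = 0.125.
Then V = ψ·F = 0.1249·389.5 = 48.7 mol/h and L = F − V = 340.8 mol/h.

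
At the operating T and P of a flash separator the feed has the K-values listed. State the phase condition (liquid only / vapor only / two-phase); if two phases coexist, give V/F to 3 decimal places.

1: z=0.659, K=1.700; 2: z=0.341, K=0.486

two-phase, V/F = 0.795

ΣzᵢKᵢ = 1.286; Σzᵢ/Kᵢ = 1.089.
Both exceed 1, so a two-phase solution exists.
Material balance + equilibrium reduce to Σ zᵢ(Kᵢ−1)/(1+ψ(Kᵢ−1)) = 0.
Binary case is linear: z₁(K₁−1)(1+ψ(K₂−1)) + z₂(K₂−1)(1+ψ(K₁−1)) = 0
⇒ ψ = [z₁(K₁−1)+z₂(K₂−1)] / [−(K₁−1)(K₂−1)] = 0.2860/0.3598 = 0.795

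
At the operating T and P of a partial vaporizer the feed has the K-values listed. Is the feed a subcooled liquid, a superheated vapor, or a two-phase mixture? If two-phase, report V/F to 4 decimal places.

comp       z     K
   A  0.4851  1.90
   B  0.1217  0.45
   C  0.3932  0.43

two-phase, V/F = 0.2860

ΣzᵢKᵢ = 1.1455; Σzᵢ/Kᵢ = 1.4402.
Both exceed 1, so a two-phase solution exists.
Material balance + equilibrium reduce to Σ zᵢ(Kᵢ−1)/(1+ψ(Kᵢ−1)) = 0.
Newton–Raphson from ψ = 0.5:
  ψ = 0.5000: g = -0.10469, g' = -0.5068 → ψ = 0.2934
  ψ = 0.2934: g = -0.00358, g' = -0.4825 → ψ = 0.2860
Converged at ψ = 0.2860.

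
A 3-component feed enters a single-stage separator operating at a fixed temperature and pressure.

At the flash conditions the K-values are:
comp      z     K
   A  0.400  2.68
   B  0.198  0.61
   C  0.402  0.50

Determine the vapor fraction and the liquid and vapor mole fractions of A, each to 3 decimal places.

ψ = 0.502, x_A = 0.217, y_A = 0.581

Rachford–Rice: g(ψ) = Σ zᵢ(Kᵢ−1)/(1+ψ(Kᵢ−1)) = 0.
Check two-phase: ΣzᵢKᵢ = 1.394 > 1 and Σzᵢ/Kᵢ = 1.278 > 1, so g(0) = 0.394 > 0 and g(1) = -0.278 < 0.
Newton iteration, ψ⁰ = 0.5:
  ψ = 0.500: g = 0.0013, g' = -0.559 → ψ = 0.502
Converged at ψ = 0.502.
Compositions from xᵢ = zᵢ/(1+ψ(Kᵢ−1)), yᵢ = Kᵢxᵢ:
  A: x = 0.217, y = 0.581
  B: x = 0.246, y = 0.150
  C: x = 0.537, y = 0.268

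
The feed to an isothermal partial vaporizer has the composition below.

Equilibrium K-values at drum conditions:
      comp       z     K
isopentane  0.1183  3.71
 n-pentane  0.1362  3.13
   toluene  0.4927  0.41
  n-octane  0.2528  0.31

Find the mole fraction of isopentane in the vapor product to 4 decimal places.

y_isopentane = 0.3481

Rachford–Rice: g(β) = Σ zᵢ(Kᵢ−1)/(1+β(Kᵢ−1)) = 0.
g(0) = ΣzᵢKᵢ − 1 = 0.1456 and g(1) = 1 − Σzᵢ/Kᵢ = -1.0926, so a root lies in (0, 1).
Newton iteration, β⁰ = 0.5:
  β = 0.5000: g = -0.40202, g' = -0.9272 → β = 0.0664
  β = 0.0664: g = 0.04050, g' = -1.4163 → β = 0.0950
  β = 0.0950: g = 0.00161, g' = -1.3072 → β = 0.0962
Converged at β = 0.0962.
Compositions from xᵢ = zᵢ/(1+β(Kᵢ−1)), yᵢ = Kᵢxᵢ:
  isopentane: x = 0.0938, y = 0.3481
  n-pentane: x = 0.1130, y = 0.3538
  toluene: x = 0.5224, y = 0.2142
  n-octane: x = 0.2708, y = 0.0839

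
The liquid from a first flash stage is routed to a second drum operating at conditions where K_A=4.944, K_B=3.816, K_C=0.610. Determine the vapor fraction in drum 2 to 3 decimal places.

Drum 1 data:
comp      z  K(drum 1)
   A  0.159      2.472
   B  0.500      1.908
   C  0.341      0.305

V/F (drum 2) = 0.838

Drum 1:
Rachford–Rice: g(ψ₁) = Σ zᵢ(Kᵢ−1)/(1+ψ₁(Kᵢ−1)) = 0.
Feasibility: ΣzᵢKᵢ = 1.451, Σzᵢ/Kᵢ = 1.444 — both > 1, two phases present.
Newton iteration, ψ₁⁰ = 0.31:
  ψ₁ = 0.310: g = 0.2129, g' = -0.681 → ψ₁ = 0.623
  ψ₁ = 0.623: g = -0.0056, g' = -0.774 → ψ₁ = 0.615
Converged at ψ₁ = 0.615.
Drum-1 compositions:
  A: x = 0.083, y = 0.206
  B: x = 0.321, y = 0.612
  C: x = 0.596, y = 0.182
Drum-2 feed = drum-1 liquid: z₂ = (0.0834, 0.3208, 0.5958).
Drum 2:
Let ψ₂ = V/F and solve Σ zᵢ(Kᵢ−1)/(1+ψ₂(Kᵢ−1)) = 0.
Check two-phase: ΣzᵢKᵢ = 2.000 > 1 and Σzᵢ/Kᵢ = 1.078 > 1, so g(0) = 1.000 > 0 and g(1) = -0.078 < 0.
Newton iteration, ψ₂⁰ = 0.5:
  ψ₂ = 0.500: g = 0.1972, g' = -0.725 → ψ₂ = 0.772
  ψ₂ = 0.772: g = 0.0336, g' = -0.517 → ψ₂ = 0.837
  ψ₂ = 0.837: g = 0.0007, g' = -0.496 → ψ₂ = 0.838
Converged at ψ₂ = 0.838.
  A: x = 0.019, y = 0.096
  B: x = 0.095, y = 0.364
  C: x = 0.885, y = 0.540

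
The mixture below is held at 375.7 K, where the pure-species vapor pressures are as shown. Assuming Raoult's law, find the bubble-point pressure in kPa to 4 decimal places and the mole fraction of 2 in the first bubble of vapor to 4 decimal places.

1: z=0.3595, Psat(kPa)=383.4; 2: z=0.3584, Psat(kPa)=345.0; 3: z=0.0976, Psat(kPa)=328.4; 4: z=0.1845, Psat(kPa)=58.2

At the bubble point ψ → 0, so ΣzᵢKᵢ = 1 with Kᵢ = Pᵢˢᵃᵗ/P ⇒ P = ΣzᵢPᵢˢᵃᵗ.
P = 0.3595·383.4 + 0.3584·345.0 + 0.0976·328.4 + 0.1845·58.2 = 304.2700 kPa
yᵢ = zᵢPᵢˢᵃᵗ/P ⇒ y_2 = 0.3584·345.0/304.2700 = 0.4064

Pbub = 304.2700 kPa, y_2 = 0.4064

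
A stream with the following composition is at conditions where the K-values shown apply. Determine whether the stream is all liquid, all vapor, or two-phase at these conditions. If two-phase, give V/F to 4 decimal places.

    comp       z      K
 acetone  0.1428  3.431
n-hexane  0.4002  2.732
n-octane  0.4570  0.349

two-phase, V/F = 0.5925

ΣzᵢKᵢ = 1.7428; Σzᵢ/Kᵢ = 1.4976.
Both exceed 1, so a two-phase solution exists.
Material balance + equilibrium reduce to Σ zᵢ(Kᵢ−1)/(1+ψ(Kᵢ−1)) = 0.
Iterate (Newton) starting at ψ = 0.5:
  ψ = 0.5000: g = 0.08707, g' = -0.9424 → ψ = 0.5924
  ψ = 0.5924: g = 0.00013, g' = -0.9474 → ψ = 0.5925
Converged at ψ = 0.5925.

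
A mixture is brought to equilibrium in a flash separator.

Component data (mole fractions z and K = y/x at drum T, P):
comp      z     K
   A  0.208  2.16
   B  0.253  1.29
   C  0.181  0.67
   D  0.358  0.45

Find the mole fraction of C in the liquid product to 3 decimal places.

x_C = 0.190

Material balance + equilibrium reduce to Σ zᵢ(Kᵢ−1)/(1+V/F(Kᵢ−1)) = 0.
Check two-phase: ΣzᵢKᵢ = 1.058 > 1 and Σzᵢ/Kᵢ = 1.358 > 1, so g(0) = 0.058 > 0 and g(1) = -0.358 < 0.
Newton–Raphson from V/F = 0.4:
  V/F = 0.400: g = -0.0907, g' = -0.352 → V/F = 0.142
  V/F = 0.142: g = 0.0013, g' = -0.375 → V/F = 0.146
Converged at V/F = 0.146.
Compositions from xᵢ = zᵢ/(1+V/F(Kᵢ−1)), yᵢ = Kᵢxᵢ:
  A: x = 0.178, y = 0.384
  B: x = 0.243, y = 0.313
  C: x = 0.190, y = 0.127
  D: x = 0.389, y = 0.175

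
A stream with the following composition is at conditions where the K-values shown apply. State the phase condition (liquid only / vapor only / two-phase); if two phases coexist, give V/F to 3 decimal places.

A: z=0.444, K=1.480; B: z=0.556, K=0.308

ΣzᵢKᵢ = 0.828; Σzᵢ/Kᵢ = 2.105.
Since ΣzᵢKᵢ < 1 the mixture is below its bubble point — single liquid phase.

liquid only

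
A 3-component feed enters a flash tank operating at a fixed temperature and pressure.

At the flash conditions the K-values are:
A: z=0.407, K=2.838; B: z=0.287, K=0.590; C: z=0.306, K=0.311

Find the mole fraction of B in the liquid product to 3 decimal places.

x_B = 0.343

Rachford–Rice: g(V/F) = Σ zᵢ(Kᵢ−1)/(1+V/F(Kᵢ−1)) = 0.
Feasibility: ΣzᵢKᵢ = 1.420, Σzᵢ/Kᵢ = 1.614 — both > 1, two phases present.
Iterate (Newton) starting at V/F = 0.68:
  V/F = 0.680: g = -0.2274, g' = -0.879 → V/F = 0.421
  V/F = 0.421: g = -0.0177, g' = -0.796 → V/F = 0.399
Converged at V/F = 0.399.
Compositions from xᵢ = zᵢ/(1+V/F(Kᵢ−1)), yᵢ = Kᵢxᵢ:
  A: x = 0.235, y = 0.666
  B: x = 0.343, y = 0.202
  C: x = 0.422, y = 0.131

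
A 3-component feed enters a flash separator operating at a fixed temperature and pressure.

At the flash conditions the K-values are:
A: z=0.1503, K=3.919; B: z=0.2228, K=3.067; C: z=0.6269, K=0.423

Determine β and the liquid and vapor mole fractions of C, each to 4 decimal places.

Newton–Raphson from β = 0.5:
  β = 0.5000: g = -0.10354, g' = -0.8542 → β = 0.3788
  β = 0.3788: g = 0.00376, g' = -0.9301 → β = 0.3828
Converged at β = 0.3828.
Compositions from xᵢ = zᵢ/(1+β(Kᵢ−1)), yᵢ = Kᵢxᵢ:
  A: x = 0.0710, y = 0.2782
  B: x = 0.1244, y = 0.3815
  C: x = 0.8046, y = 0.3404

β = 0.3828, x_C = 0.8046, y_C = 0.3404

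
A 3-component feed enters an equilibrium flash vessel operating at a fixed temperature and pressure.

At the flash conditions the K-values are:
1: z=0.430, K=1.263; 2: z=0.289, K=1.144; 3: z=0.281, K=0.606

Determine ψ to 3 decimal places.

Material balance + equilibrium reduce to Σ zᵢ(Kᵢ−1)/(1+ψ(Kᵢ−1)) = 0.
Feasibility: ΣzᵢKᵢ = 1.044, Σzᵢ/Kᵢ = 1.057 — both > 1, two phases present.
Newton iteration, ψ⁰ = 0.5:
  ψ = 0.500: g = 0.0009, g' = -0.096 → ψ = 0.509
Converged at ψ = 0.509.

ψ = 0.509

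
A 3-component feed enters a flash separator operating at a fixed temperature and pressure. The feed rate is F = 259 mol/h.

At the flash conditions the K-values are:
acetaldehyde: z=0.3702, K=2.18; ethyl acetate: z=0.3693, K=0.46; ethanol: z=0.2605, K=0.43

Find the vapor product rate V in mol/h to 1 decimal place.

V = 35.3 mol/h

Let β = V/F and solve Σ zᵢ(Kᵢ−1)/(1+β(Kᵢ−1)) = 0.
Feasibility: ΣzᵢKᵢ = 1.0889, Σzᵢ/Kᵢ = 1.5785 — both > 1, two phases present.
Iterate (Newton) starting at β = 0.5:
  β = 0.5000: g = -0.20611, g' = -0.5715 → β = 0.1394
  β = 0.1394: g = -0.00181, g' = -0.6060 → β = 0.1364
Converged at β = 0.1364.
Then V = β·F = 0.1364·259 = 35.3 mol/h and L = F − V = 223.7 mol/h.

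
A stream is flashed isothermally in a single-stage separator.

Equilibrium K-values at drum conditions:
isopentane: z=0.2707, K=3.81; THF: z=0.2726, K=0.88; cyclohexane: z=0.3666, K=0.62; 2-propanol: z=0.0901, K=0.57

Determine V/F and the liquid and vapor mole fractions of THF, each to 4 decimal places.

V/F = 0.6372, x_THF = 0.2952, y_THF = 0.2597

Material balance + equilibrium reduce to Σ zᵢ(Kᵢ−1)/(1+V/F(Kᵢ−1)) = 0.
Check two-phase: ΣzᵢKᵢ = 1.5499 > 1 and Σzᵢ/Kᵢ = 1.1302 > 1, so g(0) = 0.5499 > 0 and g(1) = -0.1302 < 0.
Newton–Raphson from V/F = 0.5:
  V/F = 0.5000: g = 0.06015, g' = -0.4817 → V/F = 0.6249
  V/F = 0.6249: g = 0.00499, g' = -0.4082 → V/F = 0.6371
  V/F = 0.6371: g = 0.00003, g' = -0.4029 → V/F = 0.6372
Converged at V/F = 0.6372.
Compositions from xᵢ = zᵢ/(1+V/F(Kᵢ−1)), yᵢ = Kᵢxᵢ:
  isopentane: x = 0.0970, y = 0.3696
  THF: x = 0.2952, y = 0.2597
  cyclohexane: x = 0.4837, y = 0.2999
  2-propanol: x = 0.1241, y = 0.0707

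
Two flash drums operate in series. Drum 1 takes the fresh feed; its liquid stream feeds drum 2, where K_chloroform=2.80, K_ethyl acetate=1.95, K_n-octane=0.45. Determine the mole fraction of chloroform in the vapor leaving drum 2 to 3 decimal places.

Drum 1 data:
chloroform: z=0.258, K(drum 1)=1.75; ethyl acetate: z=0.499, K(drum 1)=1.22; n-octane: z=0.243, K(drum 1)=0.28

Drum 1:
Newton iteration, ψ₁⁰ = 0.51:
  ψ₁ = 0.510: g = -0.0378, g' = -0.410 → ψ₁ = 0.418
  ψ₁ = 0.418: g = -0.0024, g' = -0.362 → ψ₁ = 0.411
Converged at ψ₁ = 0.411.
Drum-1 compositions:
  chloroform: x = 0.197, y = 0.345
  ethyl acetate: x = 0.458, y = 0.558
  n-octane: x = 0.345, y = 0.097
Drum-2 feed = drum-1 liquid: z₂ = (0.1972, 0.4576, 0.3452).
Drum 2:
Material balance + equilibrium reduce to Σ zᵢ(Kᵢ−1)/(1+ψ₂(Kᵢ−1)) = 0.
Feasibility: ΣzᵢKᵢ = 1.600, Σzᵢ/Kᵢ = 1.072 — both > 1, two phases present.
Newton iteration, ψ₂⁰ = 0.5:
  ψ₂ = 0.500: g = 0.2196, g' = -0.565 → ψ₂ = 0.888
  ψ₂ = 0.888: g = 0.0010, g' = -0.615 → ψ₂ = 0.890
Converged at ψ₂ = 0.890.
  chloroform: x = 0.076, y = 0.212
  ethyl acetate: x = 0.248, y = 0.483
  n-octane: x = 0.676, y = 0.304

y_chloroform (drum 2) = 0.212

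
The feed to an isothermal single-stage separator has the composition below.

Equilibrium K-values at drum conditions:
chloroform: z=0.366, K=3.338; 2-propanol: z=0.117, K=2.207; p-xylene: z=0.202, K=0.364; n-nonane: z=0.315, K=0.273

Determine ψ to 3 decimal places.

Rachford–Rice: g(ψ) = Σ zᵢ(Kᵢ−1)/(1+ψ(Kᵢ−1)) = 0.
Check two-phase: ΣzᵢKᵢ = 1.639 > 1 and Σzᵢ/Kᵢ = 1.871 > 1, so g(0) = 0.639 > 0 and g(1) = -0.871 < 0.
Newton–Raphson from ψ = 0.4:
  ψ = 0.400: g = 0.0422, g' = -1.090 → ψ = 0.439
Converged at ψ = 0.439.

ψ = 0.439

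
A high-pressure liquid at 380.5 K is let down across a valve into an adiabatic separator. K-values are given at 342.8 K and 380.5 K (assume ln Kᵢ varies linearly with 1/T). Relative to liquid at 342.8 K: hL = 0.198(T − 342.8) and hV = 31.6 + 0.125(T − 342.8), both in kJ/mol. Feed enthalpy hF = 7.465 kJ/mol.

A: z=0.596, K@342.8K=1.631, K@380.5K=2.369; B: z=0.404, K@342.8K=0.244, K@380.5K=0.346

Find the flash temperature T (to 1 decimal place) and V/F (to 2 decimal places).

Adiabatic flash: solve Rachford–Rice at each trial T, then check hF = ψ·hV(T) + (1−ψ)·hL(T).
  T = 342.8 K: K = (1.631, 0.244), RR gives ψ = 0.148, H_out = 4.680 kJ/mol
  T = 380.5 K: K = (2.369, 0.346), RR gives ψ = 0.616, H_out = 25.241 kJ/mol
  T = 361.6 K: K = (1.984, 0.293), RR gives ψ = 0.432, H_out = 16.795 kJ/mol
  T = 352.2 K: K = (1.804, 0.268), RR gives ψ = 0.312, H_out = 11.491 kJ/mol
  T = 347.5 K: K = (1.716, 0.256), RR gives ψ = 0.237, H_out = 8.337 kJ/mol
  T = 345.1 K: K = (1.672, 0.250), RR gives ψ = 0.194, H_out = 6.543 kJ/mol
Linear interpolation between T = 345.1 (H_out = 6.543) and T = 347.5 (H_out = 8.337) on hF = 7.465 gives T ≈ 346.3 K, at which ψ = 0.22.

T = 346.3 K, V/F = 0.22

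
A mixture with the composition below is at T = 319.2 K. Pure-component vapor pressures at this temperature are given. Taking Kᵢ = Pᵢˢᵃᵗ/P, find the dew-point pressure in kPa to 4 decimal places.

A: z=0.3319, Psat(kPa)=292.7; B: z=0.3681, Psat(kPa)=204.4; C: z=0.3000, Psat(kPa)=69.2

Pdew = 137.5503 kPa

At the dew point ψ → 1, so Σzᵢ/Kᵢ = 1 with Kᵢ = Pᵢˢᵃᵗ/P ⇒ 1/P = Σzᵢ/Pᵢˢᵃᵗ.
1/P = 0.3319/292.7 + 0.3681/204.4 + 0.3000/69.2 = 0.0072701 ⇒ P = 137.5503 kPa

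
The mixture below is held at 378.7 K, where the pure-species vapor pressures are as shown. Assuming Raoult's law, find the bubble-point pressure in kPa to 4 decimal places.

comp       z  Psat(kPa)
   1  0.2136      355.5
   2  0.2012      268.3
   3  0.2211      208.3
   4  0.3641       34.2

Pbub = 188.4241 kPa

At the bubble point ψ → 0, so ΣzᵢKᵢ = 1 with Kᵢ = Pᵢˢᵃᵗ/P ⇒ P = ΣzᵢPᵢˢᵃᵗ.
P = 0.2136·355.5 + 0.2012·268.3 + 0.2211·208.3 + 0.3641·34.2 = 188.4241 kPa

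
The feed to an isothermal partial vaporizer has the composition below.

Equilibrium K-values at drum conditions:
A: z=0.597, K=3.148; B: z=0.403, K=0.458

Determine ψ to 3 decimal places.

Let ψ = V/F and solve Σ zᵢ(Kᵢ−1)/(1+ψ(Kᵢ−1)) = 0.
g(0) = ΣzᵢKᵢ − 1 = 1.064 and g(1) = 1 − Σzᵢ/Kᵢ = -0.070, so a root lies in (0, 1).
Binary case is linear: z₁(K₁−1)(1+ψ(K₂−1)) + z₂(K₂−1)(1+ψ(K₁−1)) = 0
⇒ ψ = [z₁(K₁−1)+z₂(K₂−1)] / [−(K₁−1)(K₂−1)] = 1.0639/1.1642 = 0.914

ψ = 0.914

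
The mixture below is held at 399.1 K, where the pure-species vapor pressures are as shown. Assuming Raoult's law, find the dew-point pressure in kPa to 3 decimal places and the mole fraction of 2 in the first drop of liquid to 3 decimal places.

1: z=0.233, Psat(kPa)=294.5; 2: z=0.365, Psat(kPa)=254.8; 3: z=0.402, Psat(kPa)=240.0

Pdew = 256.498 kPa, x_2 = 0.367

At the dew point ψ → 1, so Σzᵢ/Kᵢ = 1 with Kᵢ = Pᵢˢᵃᵗ/P ⇒ 1/P = Σzᵢ/Pᵢˢᵃᵗ.
1/P = 0.233/294.5 + 0.365/254.8 + 0.402/240.0 = 0.003899 ⇒ P = 256.498 kPa
xᵢ = zᵢP/Pᵢˢᵃᵗ ⇒ x_2 = 0.365·256.498/254.8 = 0.367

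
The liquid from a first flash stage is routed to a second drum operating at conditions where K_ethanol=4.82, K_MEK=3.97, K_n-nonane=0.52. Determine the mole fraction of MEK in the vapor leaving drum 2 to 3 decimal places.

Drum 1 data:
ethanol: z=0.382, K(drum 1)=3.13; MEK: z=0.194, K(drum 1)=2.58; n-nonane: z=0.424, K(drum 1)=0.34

Drum 1:
Let ψ₁ = V/F and solve Σ zᵢ(Kᵢ−1)/(1+ψ₁(Kᵢ−1)) = 0.
g(0) = ΣzᵢKᵢ − 1 = 0.840 and g(1) = 1 − Σzᵢ/Kᵢ = -0.444, so a root lies in (0, 1).
Iterate (Newton) starting at ψ₁ = 0.5:
  ψ₁ = 0.500: g = 0.1476, g' = -0.969 → ψ₁ = 0.652
Converged at ψ₁ = 0.652.
Drum-1 compositions:
  ethanol: x = 0.160, y = 0.500
  MEK: x = 0.096, y = 0.246
  n-nonane: x = 0.745, y = 0.253
Drum-2 feed = drum-1 liquid: z₂ = (0.1599, 0.0955, 0.7446).
Drum 2:
Rachford–Rice: g(ψ₂) = Σ zᵢ(Kᵢ−1)/(1+ψ₂(Kᵢ−1)) = 0.
g(0) = ΣzᵢKᵢ − 1 = 0.537 and g(1) = 1 − Σzᵢ/Kᵢ = -0.489, so a root lies in (0, 1).
Newton iteration, ψ₂⁰ = 0.61:
  ψ₂ = 0.610: g = -0.2211, g' = -0.660 → ψ₂ = 0.275
  ψ₂ = 0.275: g = 0.0423, g' = -1.038 → ψ₂ = 0.316
  ψ₂ = 0.316: g = 0.0020, g' = -0.942 → ψ₂ = 0.318
Converged at ψ₂ = 0.318.
  ethanol: x = 0.072, y = 0.348
  MEK: x = 0.049, y = 0.195
  n-nonane: x = 0.879, y = 0.457

y_MEK (drum 2) = 0.195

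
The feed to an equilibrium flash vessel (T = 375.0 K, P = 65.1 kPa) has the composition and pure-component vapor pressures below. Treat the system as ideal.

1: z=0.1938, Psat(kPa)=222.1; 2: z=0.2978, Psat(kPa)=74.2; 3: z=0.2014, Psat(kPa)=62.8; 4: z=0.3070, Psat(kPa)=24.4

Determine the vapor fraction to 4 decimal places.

Raoult's law: Kᵢ = Pᵢˢᵃᵗ/P = Pᵢˢᵃᵗ/65.1.
  K_1 = 222.1/65.1 = 3.411674, K_2 = 74.2/65.1 = 1.139785, K_3 = 62.8/65.1 = 0.964670, K_4 = 24.4/65.1 = 0.374808
Let ψ = V/F and solve Σ zᵢ(Kᵢ−1)/(1+ψ(Kᵢ−1)) = 0.
Feasibility: ΣzᵢKᵢ = 1.3100, Σzᵢ/Kᵢ = 1.3459 — both > 1, two phases present.
Iterate (Newton) starting at ψ = 0.5:
  ψ = 0.5000: g = -0.03567, g' = -0.4909 → ψ = 0.4274
  ψ = 0.4274: g = 0.00031, g' = -0.5022 → ψ = 0.4280
Converged at ψ = 0.4280.

ψ = 0.4280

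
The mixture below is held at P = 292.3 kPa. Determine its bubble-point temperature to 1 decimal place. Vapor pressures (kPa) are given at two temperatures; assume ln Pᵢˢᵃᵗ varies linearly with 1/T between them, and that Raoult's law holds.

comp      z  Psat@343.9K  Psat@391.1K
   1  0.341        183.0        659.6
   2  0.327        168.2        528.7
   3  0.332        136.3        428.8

T = 365.5 K

Bubble-point temperature: ΣzᵢPᵢˢᵃᵗ(T) = P. Interpolate ln Pᵢˢᵃᵗ = aᵢ + bᵢ/T.
  T = 343.9 K: ΣzᵢPᵢˢᵃᵗ = 162.66 kPa
  T = 391.1 K: ΣzᵢPᵢˢᵃᵗ = 540.17 kPa
  T = 367.5 K: ΣzᵢPᵢˢᵃᵗ = 307.89 kPa
  T = 355.7 K: ΣzᵢPᵢˢᵃᵗ = 226.13 kPa
  T = 361.6 K: ΣzᵢPᵢˢᵃᵗ = 264.52 kPa
  T = 364.6 K: ΣzᵢPᵢˢᵃᵗ = 285.92 kPa
  T = 366.1 K: ΣzᵢPᵢˢᵃᵗ = 297.12 kPa
Interpolating between 364.6 K and 366.1 K gives T ≈ 365.5 K.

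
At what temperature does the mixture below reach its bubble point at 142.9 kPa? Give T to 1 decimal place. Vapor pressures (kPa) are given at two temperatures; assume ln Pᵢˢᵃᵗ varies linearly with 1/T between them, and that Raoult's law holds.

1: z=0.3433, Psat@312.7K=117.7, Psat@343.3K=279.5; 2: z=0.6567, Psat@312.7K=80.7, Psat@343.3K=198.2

Bubble-point temperature: ΣzᵢPᵢˢᵃᵗ(T) = P. Interpolate ln Pᵢˢᵃᵗ = aᵢ + bᵢ/T.
  T = 312.7 K: ΣzᵢPᵢˢᵃᵗ = 93.40 kPa
  T = 343.3 K: ΣzᵢPᵢˢᵃᵗ = 226.11 kPa
  T = 328.0 K: ΣzᵢPᵢˢᵃᵗ = 148.35 kPa
  T = 320.4 K: ΣzᵢPᵢˢᵃᵗ = 118.54 kPa
  T = 324.2 K: ΣzᵢPᵢˢᵃᵗ = 132.78 kPa
  T = 326.1 K: ΣzᵢPᵢˢᵃᵗ = 140.39 kPa
Interpolating between 326.1 K and 328.0 K gives T ≈ 326.7 K.

T = 326.7 K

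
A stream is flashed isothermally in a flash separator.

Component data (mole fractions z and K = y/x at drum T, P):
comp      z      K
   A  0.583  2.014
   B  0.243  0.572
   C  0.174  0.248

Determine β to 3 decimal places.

β = 0.583

Rachford–Rice: g(β) = Σ zᵢ(Kᵢ−1)/(1+β(Kᵢ−1)) = 0.
Feasibility: ΣzᵢKᵢ = 1.356, Σzᵢ/Kᵢ = 1.416 — both > 1, two phases present.
Newton iteration, β⁰ = 0.5:
  β = 0.500: g = 0.0503, g' = -0.589 → β = 0.585
  β = 0.585: g = -0.0016, g' = -0.629 → β = 0.583
Converged at β = 0.583.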